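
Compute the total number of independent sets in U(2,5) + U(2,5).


For a direct sum, |I(M1+M2)| = |I(M1)| * |I(M2)|.
|I(U(2,5))| = sum C(5,k) for k=0..2 = 16.
|I(U(2,5))| = sum C(5,k) for k=0..2 = 16.
Total = 16 * 16 = 256.

256


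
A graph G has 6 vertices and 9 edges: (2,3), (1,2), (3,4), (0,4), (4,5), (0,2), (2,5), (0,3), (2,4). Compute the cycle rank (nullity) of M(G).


Cycle rank (nullity) = |E| - r(M) = |E| - (|V| - c).
|E| = 9, |V| = 6, c = 1.
Nullity = 9 - (6 - 1) = 9 - 5 = 4.

4


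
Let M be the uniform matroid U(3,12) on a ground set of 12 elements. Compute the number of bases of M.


Bases of U(3,12) are all 3-element subsets of the 12-element ground set.
Number of bases = C(12,3).
C(12,3) = 12! / (3! * 9!) = 220.

220


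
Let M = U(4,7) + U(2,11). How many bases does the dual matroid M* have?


(M1+M2)* = M1* + M2*.
M1* = U(3,7), bases: C(7,3) = 35.
M2* = U(9,11), bases: C(11,9) = 55.
|B(M*)| = 35 * 55 = 1925.

1925


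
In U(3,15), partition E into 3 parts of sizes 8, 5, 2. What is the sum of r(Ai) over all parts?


r(Ai) = min(|Ai|, 3) for each part.
Sum = min(8,3) + min(5,3) + min(2,3)
    = 3 + 3 + 2
    = 8.

8


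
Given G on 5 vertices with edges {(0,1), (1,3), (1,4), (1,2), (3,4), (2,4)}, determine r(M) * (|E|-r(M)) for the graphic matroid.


r(M) = |V| - c = 5 - 1 = 4.
nullity = |E| - r(M) = 6 - 4 = 2.
Product = 4 * 2 = 8.

8


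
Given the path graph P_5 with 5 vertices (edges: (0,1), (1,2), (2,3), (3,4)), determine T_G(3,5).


A path on 5 vertices is a tree with 4 edges.
T(x,y) = x^(4) for any tree.
T(3,5) = 3^4 = 81.

81


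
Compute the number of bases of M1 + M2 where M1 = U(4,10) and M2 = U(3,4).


Bases of a direct sum M1 + M2: |B| = |B(M1)| * |B(M2)|.
|B(U(4,10))| = C(10,4) = 210.
|B(U(3,4))| = C(4,3) = 4.
Total bases = 210 * 4 = 840.

840


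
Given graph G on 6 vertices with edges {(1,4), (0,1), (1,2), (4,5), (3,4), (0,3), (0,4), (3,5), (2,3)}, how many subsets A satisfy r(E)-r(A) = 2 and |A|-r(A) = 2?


R(x,y) = sum over A in 2^E of x^(r(E)-r(A)) * y^(|A|-r(A)).
G has 6 vertices, 9 edges. r(E) = 5.
Enumerate all 2^9 = 512 subsets.
Count subsets with r(E)-r(A)=2 and |A|-r(A)=2: 2.

2


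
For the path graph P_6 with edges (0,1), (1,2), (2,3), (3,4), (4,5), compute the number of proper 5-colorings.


P(P_6, k) = k * (k-1)^(5).
P(5) = 5 * 4^5 = 5 * 1024 = 5120.

5120


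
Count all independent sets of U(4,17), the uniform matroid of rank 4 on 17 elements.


Independent sets of U(4,17) are all subsets of size <= 4.
Count = C(17,0) + C(17,1) + C(17,2) + C(17,3) + C(17,4)
     = 1 + 17 + 136 + 680 + 2380
     = 3214.

3214


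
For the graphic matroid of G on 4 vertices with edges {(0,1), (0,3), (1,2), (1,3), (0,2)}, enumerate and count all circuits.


A circuit in a graphic matroid = edge set of a simple cycle.
G has 4 vertices and 5 edges.
Enumerating all minimal edge subsets forming cycles...
Total circuits found: 3.

3


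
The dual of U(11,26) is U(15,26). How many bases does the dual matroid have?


The dual of U(r,n) is U(n-r, n) = U(15,26).
Bases of U(15,26) are all (15)-element subsets.
|B(M*)| = C(26,15) = 7726160.

7726160


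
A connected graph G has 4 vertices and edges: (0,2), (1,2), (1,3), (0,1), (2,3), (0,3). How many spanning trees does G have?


By Kirchhoff's matrix tree theorem, the number of spanning trees equals
the determinant of any cofactor of the Laplacian matrix L.
G has 4 vertices and 6 edges.
Computing the (3 x 3) cofactor determinant gives 16.

16


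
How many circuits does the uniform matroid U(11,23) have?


In U(11,23), circuits are the (12)-element subsets.
Any set of 12 elements is dependent, and removing any one element gives
an independent set of size 11, so it is a minimal dependent set.
Number of circuits = C(23,12) = 23! / (12! * 11!) = 1352078.

1352078


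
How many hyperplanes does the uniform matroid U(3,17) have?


Hyperplanes of U(3,17) are flats of rank 2.
In a uniform matroid, these are exactly the (2)-element subsets.
Count = C(17,2) = (17 * 16) / (1 * 2) = 136.

136


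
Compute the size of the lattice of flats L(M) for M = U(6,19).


Flats of U(6,19): every subset of size < 6 is a flat, plus E itself.
Count = (19 choose 0) + (19 choose 1) + (19 choose 2) + (19 choose 3) + (19 choose 4) + (19 choose 5) + 1
     = 1 + 19 + 171 + 969 + 3876 + 11628 + 1
     = 16665.

16665


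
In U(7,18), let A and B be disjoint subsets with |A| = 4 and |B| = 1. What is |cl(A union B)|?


|A union B| = 4 + 1 = 5 (disjoint).
In U(7,18), cl(S) = S if |S| < 7, else cl(S) = E.
Since 5 < 7, cl(A union B) = A union B.
|cl(A union B)| = 5.

5


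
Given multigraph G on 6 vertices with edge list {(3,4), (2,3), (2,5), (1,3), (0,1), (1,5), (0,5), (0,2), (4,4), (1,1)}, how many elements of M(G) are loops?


In a graphic matroid, a loop is a self-loop edge (u,u) with rank 0.
Examining all 10 edges for self-loops...
Self-loops found: (4,4), (1,1)
Number of loops = 2.

2


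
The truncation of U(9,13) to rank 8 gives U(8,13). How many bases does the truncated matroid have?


Truncating U(9,13) to rank 8 gives U(8,13).
Bases of U(8,13) are all 8-element subsets of 13 elements.
Number of bases = C(13,8) = 13! / (8! * 5!) = 1287.

1287


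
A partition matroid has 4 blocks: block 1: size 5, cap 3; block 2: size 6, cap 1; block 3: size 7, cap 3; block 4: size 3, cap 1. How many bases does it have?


A basis picks exactly ci elements from block i.
Number of bases = product of C(|Si|, ci).
= C(5,3) * C(6,1) * C(7,3) * C(3,1)
= 10 * 6 * 35 * 3
= 6300.

6300


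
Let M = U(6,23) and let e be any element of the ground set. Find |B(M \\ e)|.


Deleting e from U(6,23) gives U(6,22) since n > r.
Bases of U(6,22) = C(22,6) = 22! / (6! * 16!) = 74613.

74613


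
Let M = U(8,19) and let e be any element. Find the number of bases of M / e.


Contracting e from U(8,19) gives U(7,18).
Bases of U(7,18) = C(18,7) = 18! / (7! * 11!) = 31824.

31824


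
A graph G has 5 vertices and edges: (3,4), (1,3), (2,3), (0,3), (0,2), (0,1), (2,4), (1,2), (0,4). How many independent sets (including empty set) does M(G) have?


An independent set in a graphic matroid is an acyclic edge subset.
G has 5 vertices and 9 edges.
Enumerate all 2^9 = 512 subsets, checking for acyclicity.
Total independent sets = 198.

198


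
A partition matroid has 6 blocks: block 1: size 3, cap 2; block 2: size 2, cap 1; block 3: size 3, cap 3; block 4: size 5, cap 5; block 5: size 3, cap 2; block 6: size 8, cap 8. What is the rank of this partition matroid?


Rank of a partition matroid = sum of min(|Si|, ci) for each block.
= min(3,2) + min(2,1) + min(3,3) + min(5,5) + min(3,2) + min(8,8)
= 2 + 1 + 3 + 5 + 2 + 8
= 21.

21


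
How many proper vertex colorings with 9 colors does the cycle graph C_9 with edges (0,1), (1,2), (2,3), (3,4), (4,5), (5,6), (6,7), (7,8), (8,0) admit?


P(C_9, k) = (k-1)^9 + (-1)^9*(k-1).
P(9) = (8)^9 - 8
= 134217728 - 8 = 134217720.

134217720


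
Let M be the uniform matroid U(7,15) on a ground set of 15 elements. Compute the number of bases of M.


Bases of U(7,15) are all 7-element subsets of the 15-element ground set.
Number of bases = C(15,7).
C(15,7) = 6435.

6435


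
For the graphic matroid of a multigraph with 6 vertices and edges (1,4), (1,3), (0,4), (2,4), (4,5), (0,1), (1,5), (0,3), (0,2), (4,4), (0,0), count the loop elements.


In a graphic matroid, a loop is a self-loop edge (u,u) with rank 0.
Examining all 11 edges for self-loops...
Self-loops found: (4,4), (0,0)
Number of loops = 2.

2


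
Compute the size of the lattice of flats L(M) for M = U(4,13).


Flats of U(4,13): every subset of size < 4 is a flat, plus E itself.
Count = C(13,0) + C(13,1) + C(13,2) + C(13,3) + 1
     = 1 + 13 + 78 + 286 + 1
     = 379.

379


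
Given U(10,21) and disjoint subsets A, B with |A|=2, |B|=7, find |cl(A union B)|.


|A union B| = 2 + 7 = 9 (disjoint).
In U(10,21), cl(S) = S if |S| < 10, else cl(S) = E.
Since 9 < 10, cl(A union B) = A union B.
|cl(A union B)| = 9.

9


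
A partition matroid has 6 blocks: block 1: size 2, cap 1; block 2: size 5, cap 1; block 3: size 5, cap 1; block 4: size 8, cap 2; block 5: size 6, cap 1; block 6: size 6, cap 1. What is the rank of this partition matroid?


Rank of a partition matroid = sum of min(|Si|, ci) for each block.
= min(2,1) + min(5,1) + min(5,1) + min(8,2) + min(6,1) + min(6,1)
= 1 + 1 + 1 + 2 + 1 + 1
= 7.

7


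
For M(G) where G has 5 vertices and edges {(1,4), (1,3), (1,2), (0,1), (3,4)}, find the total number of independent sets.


An independent set in a graphic matroid is an acyclic edge subset.
G has 5 vertices and 5 edges.
Enumerate all 2^5 = 32 subsets, checking for acyclicity.
Total independent sets = 28.

28


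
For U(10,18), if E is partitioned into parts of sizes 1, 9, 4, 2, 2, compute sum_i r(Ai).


r(Ai) = min(|Ai|, 10) for each part.
Sum = min(1,10) + min(9,10) + min(4,10) + min(2,10) + min(2,10)
    = 1 + 9 + 4 + 2 + 2
    = 18.

18


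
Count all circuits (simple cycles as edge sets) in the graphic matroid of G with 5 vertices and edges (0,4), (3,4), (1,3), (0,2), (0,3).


A circuit in a graphic matroid = edge set of a simple cycle.
G has 5 vertices and 5 edges.
Enumerating all minimal edge subsets forming cycles...
Total circuits found: 1.

1


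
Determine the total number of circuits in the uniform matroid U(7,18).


In U(7,18), circuits are the (8)-element subsets.
Any set of 8 elements is dependent, and removing any one element gives
an independent set of size 7, so it is a minimal dependent set.
Number of circuits = C(18,8) = 18! / (8! * 10!) = 43758.

43758


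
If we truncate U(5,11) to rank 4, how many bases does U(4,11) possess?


Truncating U(5,11) to rank 4 gives U(4,11).
Bases of U(4,11) are all 4-element subsets of 11 elements.
Number of bases = (11 choose 4) = 330.

330


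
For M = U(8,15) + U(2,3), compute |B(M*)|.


(M1+M2)* = M1* + M2*.
M1* = U(7,15), bases: C(15,7) = 6435.
M2* = U(1,3), bases: C(3,1) = 3.
|B(M*)| = 6435 * 3 = 19305.

19305


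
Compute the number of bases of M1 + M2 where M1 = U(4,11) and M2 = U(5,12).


Bases of a direct sum M1 + M2: |B| = |B(M1)| * |B(M2)|.
|B(U(4,11))| = C(11,4) = 330.
|B(U(5,12))| = C(12,5) = 792.
Total bases = 330 * 792 = 261360.

261360


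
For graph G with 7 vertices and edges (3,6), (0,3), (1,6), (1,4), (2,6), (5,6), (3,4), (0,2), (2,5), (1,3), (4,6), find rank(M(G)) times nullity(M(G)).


r(M) = |V| - c = 7 - 1 = 6.
nullity = |E| - r(M) = 11 - 6 = 5.
Product = 6 * 5 = 30.

30


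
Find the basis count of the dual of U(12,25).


The dual of U(r,n) is U(n-r, n) = U(13,25).
Bases of U(13,25) are all (13)-element subsets.
|B(M*)| = (25 choose 13) = 5200300.

5200300


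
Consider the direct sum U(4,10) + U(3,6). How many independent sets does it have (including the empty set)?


For a direct sum, |I(M1+M2)| = |I(M1)| * |I(M2)|.
|I(U(4,10))| = sum C(10,k) for k=0..4 = 386.
|I(U(3,6))| = sum C(6,k) for k=0..3 = 42.
Total = 386 * 42 = 16212.

16212


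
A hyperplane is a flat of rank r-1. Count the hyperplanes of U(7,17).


Hyperplanes of U(7,17) are flats of rank 6.
In a uniform matroid, these are exactly the (6)-element subsets.
Count = C(17,6) = 12376.

12376


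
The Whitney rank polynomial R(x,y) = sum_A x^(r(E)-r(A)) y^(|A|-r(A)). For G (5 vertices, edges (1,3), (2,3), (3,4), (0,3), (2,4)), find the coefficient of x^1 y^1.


R(x,y) = sum over A in 2^E of x^(r(E)-r(A)) * y^(|A|-r(A)).
G has 5 vertices, 5 edges. r(E) = 4.
Enumerate all 2^5 = 32 subsets.
Count subsets with r(E)-r(A)=1 and |A|-r(A)=1: 2.

2


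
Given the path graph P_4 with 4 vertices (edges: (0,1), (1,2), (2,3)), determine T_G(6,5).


A path on 4 vertices is a tree with 3 edges.
T(x,y) = x^(3) for any tree.
T(6,5) = 6^3 = 216.

216


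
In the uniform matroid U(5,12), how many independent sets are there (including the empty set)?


Independent sets of U(5,12) are all subsets of size <= 5.
Count = (12 choose 0) + (12 choose 1) + (12 choose 2) + (12 choose 3) + (12 choose 4) + (12 choose 5)
     = 1 + 12 + 66 + 220 + 495 + 792
     = 1586.

1586


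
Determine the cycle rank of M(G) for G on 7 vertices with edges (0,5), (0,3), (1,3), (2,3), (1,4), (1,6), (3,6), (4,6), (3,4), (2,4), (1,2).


Cycle rank (nullity) = |E| - r(M) = |E| - (|V| - c).
|E| = 11, |V| = 7, c = 1.
Nullity = 11 - (7 - 1) = 11 - 6 = 5.

5


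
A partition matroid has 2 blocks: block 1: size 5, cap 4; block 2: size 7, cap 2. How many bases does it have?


A basis picks exactly ci elements from block i.
Number of bases = product of C(|Si|, ci).
= C(5,4) * C(7,2)
= 5 * 21
= 105.

105


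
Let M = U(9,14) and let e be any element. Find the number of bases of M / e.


Contracting e from U(9,14) gives U(8,13).
Bases of U(8,13) = (13 choose 8) = 1287.

1287


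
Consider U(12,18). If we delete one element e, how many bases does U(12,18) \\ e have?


Deleting e from U(12,18) gives U(12,17) since n > r.
Bases of U(12,17) = C(17,12) = 6188.

6188


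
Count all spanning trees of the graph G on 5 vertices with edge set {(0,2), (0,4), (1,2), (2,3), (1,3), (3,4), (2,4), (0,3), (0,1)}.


By Kirchhoff's matrix tree theorem, the number of spanning trees equals
the determinant of any cofactor of the Laplacian matrix L.
G has 5 vertices and 9 edges.
Computing the (4 x 4) cofactor determinant gives 75.

75


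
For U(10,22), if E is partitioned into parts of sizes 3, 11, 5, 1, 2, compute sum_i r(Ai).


r(Ai) = min(|Ai|, 10) for each part.
Sum = min(3,10) + min(11,10) + min(5,10) + min(1,10) + min(2,10)
    = 3 + 10 + 5 + 1 + 2
    = 21.

21


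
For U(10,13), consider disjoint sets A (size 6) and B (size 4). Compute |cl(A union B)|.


|A union B| = 6 + 4 = 10 (disjoint).
In U(10,13), cl(S) = S if |S| < 10, else cl(S) = E.
Since 10 >= 10, cl(A union B) = E.
|cl(A union B)| = 13.

13


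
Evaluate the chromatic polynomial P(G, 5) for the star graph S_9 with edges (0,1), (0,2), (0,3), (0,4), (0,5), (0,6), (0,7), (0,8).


P(tree, k) = k * (k-1)^(8) for any tree on 9 vertices.
P(5) = 5 * 4^8 = 5 * 65536 = 327680.

327680


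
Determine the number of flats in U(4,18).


Flats of U(4,18): every subset of size < 4 is a flat, plus E itself.
Count = C(18,0) + C(18,1) + C(18,2) + C(18,3) + 1
     = 1 + 18 + 153 + 816 + 1
     = 989.

989


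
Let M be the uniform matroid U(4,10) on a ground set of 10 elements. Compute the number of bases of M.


Bases of U(4,10) are all 4-element subsets of the 10-element ground set.
Number of bases = C(10,4).
C(10,4) = 10! / (4! * 6!) = 210.

210


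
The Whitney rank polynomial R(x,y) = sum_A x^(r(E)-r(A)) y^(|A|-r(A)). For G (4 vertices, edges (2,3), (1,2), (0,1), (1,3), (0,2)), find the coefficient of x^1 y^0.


R(x,y) = sum over A in 2^E of x^(r(E)-r(A)) * y^(|A|-r(A)).
G has 4 vertices, 5 edges. r(E) = 3.
Enumerate all 2^5 = 32 subsets.
Count subsets with r(E)-r(A)=1 and |A|-r(A)=0: 10.

10


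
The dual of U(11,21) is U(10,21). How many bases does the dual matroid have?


The dual of U(r,n) is U(n-r, n) = U(10,21).
Bases of U(10,21) are all (10)-element subsets.
|B(M*)| = (21 choose 10) = 352716.

352716


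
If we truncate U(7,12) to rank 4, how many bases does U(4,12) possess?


Truncating U(7,12) to rank 4 gives U(4,12).
Bases of U(4,12) are all 4-element subsets of 12 elements.
Number of bases = (12 choose 4) = 495.

495


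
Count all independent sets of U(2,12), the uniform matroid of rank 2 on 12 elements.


Independent sets of U(2,12) are all subsets of size <= 2.
Count = (12 choose 0) + (12 choose 1) + (12 choose 2)
     = 1 + 12 + 66
     = 79.

79


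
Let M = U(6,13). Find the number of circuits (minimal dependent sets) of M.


In U(6,13), circuits are the (7)-element subsets.
Any set of 7 elements is dependent, and removing any one element gives
an independent set of size 6, so it is a minimal dependent set.
Number of circuits = C(13,7) = 13! / (7! * 6!) = 1716.

1716


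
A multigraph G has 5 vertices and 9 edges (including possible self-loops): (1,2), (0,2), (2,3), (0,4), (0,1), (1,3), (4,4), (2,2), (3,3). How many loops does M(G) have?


In a graphic matroid, a loop is a self-loop edge (u,u) with rank 0.
Examining all 9 edges for self-loops...
Self-loops found: (4,4), (2,2), (3,3)
Number of loops = 3.

3


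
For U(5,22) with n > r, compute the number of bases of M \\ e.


Deleting e from U(5,22) gives U(5,21) since n > r.
Bases of U(5,21) = (21 choose 5) = 20349.

20349


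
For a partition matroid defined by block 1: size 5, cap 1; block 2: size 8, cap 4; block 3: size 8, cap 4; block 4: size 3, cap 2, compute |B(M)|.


A basis picks exactly ci elements from block i.
Number of bases = product of C(|Si|, ci).
= C(5,1) * C(8,4) * C(8,4) * C(3,2)
= 5 * 70 * 70 * 3
= 73500.

73500


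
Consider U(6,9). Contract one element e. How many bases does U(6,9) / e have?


Contracting e from U(6,9) gives U(5,8).
Bases of U(5,8) = C(8,5) = 8! / (5! * 3!) = 56.

56


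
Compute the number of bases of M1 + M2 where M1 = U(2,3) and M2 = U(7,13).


Bases of a direct sum M1 + M2: |B| = |B(M1)| * |B(M2)|.
|B(U(2,3))| = C(3,2) = 3.
|B(U(7,13))| = C(13,7) = 1716.
Total bases = 3 * 1716 = 5148.

5148


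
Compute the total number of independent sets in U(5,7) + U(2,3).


For a direct sum, |I(M1+M2)| = |I(M1)| * |I(M2)|.
|I(U(5,7))| = sum C(7,k) for k=0..5 = 120.
|I(U(2,3))| = sum C(3,k) for k=0..2 = 7.
Total = 120 * 7 = 840.

840


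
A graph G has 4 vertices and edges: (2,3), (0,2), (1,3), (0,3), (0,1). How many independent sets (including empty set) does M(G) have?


An independent set in a graphic matroid is an acyclic edge subset.
G has 4 vertices and 5 edges.
Enumerate all 2^5 = 32 subsets, checking for acyclicity.
Total independent sets = 24.

24


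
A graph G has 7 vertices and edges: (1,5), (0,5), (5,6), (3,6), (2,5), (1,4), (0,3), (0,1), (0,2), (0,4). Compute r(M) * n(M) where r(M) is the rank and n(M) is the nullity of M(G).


r(M) = |V| - c = 7 - 1 = 6.
nullity = |E| - r(M) = 10 - 6 = 4.
Product = 6 * 4 = 24.

24


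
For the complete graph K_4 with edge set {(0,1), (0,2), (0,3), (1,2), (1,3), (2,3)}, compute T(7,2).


T(K_4; x,y) = x^3 + 3x^2 + 4xy + 2x + y^3 + 3y^2 + 2y.
Substituting x=7, y=2:
= 343 + 147 + 56 + 14 + 8 + 12 + 4
= 584.

584


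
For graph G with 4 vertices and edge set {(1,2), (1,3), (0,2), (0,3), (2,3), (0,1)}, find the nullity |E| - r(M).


Cycle rank (nullity) = |E| - r(M) = |E| - (|V| - c).
|E| = 6, |V| = 4, c = 1.
Nullity = 6 - (4 - 1) = 6 - 3 = 3.

3


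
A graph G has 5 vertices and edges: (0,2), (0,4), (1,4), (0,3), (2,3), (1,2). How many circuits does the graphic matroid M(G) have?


A circuit in a graphic matroid = edge set of a simple cycle.
G has 5 vertices and 6 edges.
Enumerating all minimal edge subsets forming cycles...
Total circuits found: 3.

3


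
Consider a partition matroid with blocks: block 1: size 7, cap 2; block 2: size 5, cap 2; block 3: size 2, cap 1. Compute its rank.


Rank of a partition matroid = sum of min(|Si|, ci) for each block.
= min(7,2) + min(5,2) + min(2,1)
= 2 + 2 + 1
= 5.

5


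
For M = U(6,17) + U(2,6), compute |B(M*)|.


(M1+M2)* = M1* + M2*.
M1* = U(11,17), bases: C(17,11) = 12376.
M2* = U(4,6), bases: C(6,4) = 15.
|B(M*)| = 12376 * 15 = 185640.

185640


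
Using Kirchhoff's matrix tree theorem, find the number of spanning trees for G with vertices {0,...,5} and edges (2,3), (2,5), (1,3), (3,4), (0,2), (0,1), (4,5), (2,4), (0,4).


By Kirchhoff's matrix tree theorem, the number of spanning trees equals
the determinant of any cofactor of the Laplacian matrix L.
G has 6 vertices and 9 edges.
Computing the (5 x 5) cofactor determinant gives 60.

60


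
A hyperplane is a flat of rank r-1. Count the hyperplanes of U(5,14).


Hyperplanes of U(5,14) are flats of rank 4.
In a uniform matroid, these are exactly the (4)-element subsets.
Count = C(14,4) = (14 * 13 * 12 * 11) / (1 * 2 * 3 * 4) = 1001.

1001


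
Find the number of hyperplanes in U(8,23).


Hyperplanes of U(8,23) are flats of rank 7.
In a uniform matroid, these are exactly the (7)-element subsets.
Count = (23 choose 7) = 245157.

245157


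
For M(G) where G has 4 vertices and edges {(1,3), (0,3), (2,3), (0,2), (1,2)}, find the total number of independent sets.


An independent set in a graphic matroid is an acyclic edge subset.
G has 4 vertices and 5 edges.
Enumerate all 2^5 = 32 subsets, checking for acyclicity.
Total independent sets = 24.

24


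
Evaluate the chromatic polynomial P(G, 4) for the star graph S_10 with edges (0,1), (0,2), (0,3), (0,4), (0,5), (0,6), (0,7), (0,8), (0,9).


P(tree, k) = k * (k-1)^(9) for any tree on 10 vertices.
P(4) = 4 * 3^9 = 4 * 19683 = 78732.

78732


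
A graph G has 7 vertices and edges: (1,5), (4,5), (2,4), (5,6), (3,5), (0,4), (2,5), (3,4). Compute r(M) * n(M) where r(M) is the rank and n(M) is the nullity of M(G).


r(M) = |V| - c = 7 - 1 = 6.
nullity = |E| - r(M) = 8 - 6 = 2.
Product = 6 * 2 = 12.

12


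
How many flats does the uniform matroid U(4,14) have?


Flats of U(4,14): every subset of size < 4 is a flat, plus E itself.
Count = (14 choose 0) + (14 choose 1) + (14 choose 2) + (14 choose 3) + 1
     = 1 + 14 + 91 + 364 + 1
     = 471.

471


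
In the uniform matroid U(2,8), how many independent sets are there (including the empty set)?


Independent sets of U(2,8) are all subsets of size <= 2.
Count = (8 choose 0) + (8 choose 1) + (8 choose 2)
     = 1 + 8 + 28
     = 37.

37


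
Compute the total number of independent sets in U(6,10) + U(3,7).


For a direct sum, |I(M1+M2)| = |I(M1)| * |I(M2)|.
|I(U(6,10))| = sum C(10,k) for k=0..6 = 848.
|I(U(3,7))| = sum C(7,k) for k=0..3 = 64.
Total = 848 * 64 = 54272.

54272


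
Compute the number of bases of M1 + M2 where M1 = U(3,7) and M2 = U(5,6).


Bases of a direct sum M1 + M2: |B| = |B(M1)| * |B(M2)|.
|B(U(3,7))| = C(7,3) = 35.
|B(U(5,6))| = C(6,5) = 6.
Total bases = 35 * 6 = 210.

210


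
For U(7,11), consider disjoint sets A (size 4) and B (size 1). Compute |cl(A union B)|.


|A union B| = 4 + 1 = 5 (disjoint).
In U(7,11), cl(S) = S if |S| < 7, else cl(S) = E.
Since 5 < 7, cl(A union B) = A union B.
|cl(A union B)| = 5.

5


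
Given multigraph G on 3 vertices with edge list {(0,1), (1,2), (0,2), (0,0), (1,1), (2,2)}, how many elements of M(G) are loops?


In a graphic matroid, a loop is a self-loop edge (u,u) with rank 0.
Examining all 6 edges for self-loops...
Self-loops found: (0,0), (1,1), (2,2)
Number of loops = 3.

3


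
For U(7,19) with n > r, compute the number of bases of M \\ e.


Deleting e from U(7,19) gives U(7,18) since n > r.
Bases of U(7,18) = C(18,7) = 18! / (7! * 11!) = 31824.

31824


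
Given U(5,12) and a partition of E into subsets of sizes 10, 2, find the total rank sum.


r(Ai) = min(|Ai|, 5) for each part.
Sum = min(10,5) + min(2,5)
    = 5 + 2
    = 7.

7


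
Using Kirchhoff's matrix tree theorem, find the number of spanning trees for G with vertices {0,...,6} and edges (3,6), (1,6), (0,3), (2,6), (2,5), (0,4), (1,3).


By Kirchhoff's matrix tree theorem, the number of spanning trees equals
the determinant of any cofactor of the Laplacian matrix L.
G has 7 vertices and 7 edges.
Computing the (6 x 6) cofactor determinant gives 3.

3


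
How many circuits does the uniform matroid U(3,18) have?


In U(3,18), circuits are the (4)-element subsets.
Any set of 4 elements is dependent, and removing any one element gives
an independent set of size 3, so it is a minimal dependent set.
Number of circuits = (18 choose 4) = 3060.

3060


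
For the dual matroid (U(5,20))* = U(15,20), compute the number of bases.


The dual of U(r,n) is U(n-r, n) = U(15,20).
Bases of U(15,20) are all (15)-element subsets.
|B(M*)| = C(20,15) = 20! / (15! * 5!) = 15504.

15504


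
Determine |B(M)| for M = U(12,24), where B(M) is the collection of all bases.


Bases of U(12,24) are all 12-element subsets of the 24-element ground set.
Number of bases = C(24,12).
C(24,12) = 24! / (12! * 12!) = 2704156.

2704156


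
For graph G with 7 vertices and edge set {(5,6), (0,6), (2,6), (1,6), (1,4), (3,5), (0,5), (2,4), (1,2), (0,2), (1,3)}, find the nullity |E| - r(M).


Cycle rank (nullity) = |E| - r(M) = |E| - (|V| - c).
|E| = 11, |V| = 7, c = 1.
Nullity = 11 - (7 - 1) = 11 - 6 = 5.

5


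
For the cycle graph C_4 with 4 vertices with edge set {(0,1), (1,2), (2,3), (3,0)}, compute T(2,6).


T(C_4; x,y) = x + x^2 + ... + x^(3) + y.
T(2,6) = 2^1 + 2^2 + 2^3 + 6
= 2 + 4 + 8 + 6
= 20.

20


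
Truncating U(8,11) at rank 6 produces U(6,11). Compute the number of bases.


Truncating U(8,11) to rank 6 gives U(6,11).
Bases of U(6,11) are all 6-element subsets of 11 elements.
Number of bases = (11 choose 6) = 462.

462


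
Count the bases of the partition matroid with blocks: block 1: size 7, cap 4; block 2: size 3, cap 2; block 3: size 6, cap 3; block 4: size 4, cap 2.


A basis picks exactly ci elements from block i.
Number of bases = product of C(|Si|, ci).
= C(7,4) * C(3,2) * C(6,3) * C(4,2)
= 35 * 3 * 20 * 6
= 12600.

12600


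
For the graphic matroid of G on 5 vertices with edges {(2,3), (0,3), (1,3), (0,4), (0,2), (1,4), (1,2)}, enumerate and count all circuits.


A circuit in a graphic matroid = edge set of a simple cycle.
G has 5 vertices and 7 edges.
Enumerating all minimal edge subsets forming cycles...
Total circuits found: 7.

7


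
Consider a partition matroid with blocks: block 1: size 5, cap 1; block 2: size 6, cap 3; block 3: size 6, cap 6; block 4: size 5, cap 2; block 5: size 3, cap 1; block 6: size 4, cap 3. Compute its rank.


Rank of a partition matroid = sum of min(|Si|, ci) for each block.
= min(5,1) + min(6,3) + min(6,6) + min(5,2) + min(3,1) + min(4,3)
= 1 + 3 + 6 + 2 + 1 + 3
= 16.

16


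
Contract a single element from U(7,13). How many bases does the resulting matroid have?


Contracting e from U(7,13) gives U(6,12).
Bases of U(6,12) = C(12,6) = 12! / (6! * 6!) = 924.

924


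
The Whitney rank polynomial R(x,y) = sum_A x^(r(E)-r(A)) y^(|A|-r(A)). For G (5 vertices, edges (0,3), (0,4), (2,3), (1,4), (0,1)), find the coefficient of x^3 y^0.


R(x,y) = sum over A in 2^E of x^(r(E)-r(A)) * y^(|A|-r(A)).
G has 5 vertices, 5 edges. r(E) = 4.
Enumerate all 2^5 = 32 subsets.
Count subsets with r(E)-r(A)=3 and |A|-r(A)=0: 5.

5


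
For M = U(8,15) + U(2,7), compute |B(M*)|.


(M1+M2)* = M1* + M2*.
M1* = U(7,15), bases: C(15,7) = 6435.
M2* = U(5,7), bases: C(7,5) = 21.
|B(M*)| = 6435 * 21 = 135135.

135135


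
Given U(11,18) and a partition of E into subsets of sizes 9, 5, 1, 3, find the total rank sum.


r(Ai) = min(|Ai|, 11) for each part.
Sum = min(9,11) + min(5,11) + min(1,11) + min(3,11)
    = 9 + 5 + 1 + 3
    = 18.

18


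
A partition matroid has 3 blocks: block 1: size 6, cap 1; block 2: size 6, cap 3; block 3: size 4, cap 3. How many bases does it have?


A basis picks exactly ci elements from block i.
Number of bases = product of C(|Si|, ci).
= C(6,1) * C(6,3) * C(4,3)
= 6 * 20 * 4
= 480.

480


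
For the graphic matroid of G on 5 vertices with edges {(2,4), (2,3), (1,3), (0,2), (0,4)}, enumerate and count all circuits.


A circuit in a graphic matroid = edge set of a simple cycle.
G has 5 vertices and 5 edges.
Enumerating all minimal edge subsets forming cycles...
Total circuits found: 1.

1


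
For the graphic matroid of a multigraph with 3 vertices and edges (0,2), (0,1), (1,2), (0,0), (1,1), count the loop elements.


In a graphic matroid, a loop is a self-loop edge (u,u) with rank 0.
Examining all 5 edges for self-loops...
Self-loops found: (0,0), (1,1)
Number of loops = 2.

2


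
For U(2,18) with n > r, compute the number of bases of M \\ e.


Deleting e from U(2,18) gives U(2,17) since n > r.
Bases of U(2,17) = C(17,2) = (17 * 16) / (1 * 2) = 136.

136


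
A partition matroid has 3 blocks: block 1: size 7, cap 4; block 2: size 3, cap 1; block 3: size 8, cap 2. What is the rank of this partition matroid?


Rank of a partition matroid = sum of min(|Si|, ci) for each block.
= min(7,4) + min(3,1) + min(8,2)
= 4 + 1 + 2
= 7.

7


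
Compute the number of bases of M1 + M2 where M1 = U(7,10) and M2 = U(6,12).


Bases of a direct sum M1 + M2: |B| = |B(M1)| * |B(M2)|.
|B(U(7,10))| = C(10,7) = 120.
|B(U(6,12))| = C(12,6) = 924.
Total bases = 120 * 924 = 110880.

110880


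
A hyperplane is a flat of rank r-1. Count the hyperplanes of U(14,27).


Hyperplanes of U(14,27) are flats of rank 13.
In a uniform matroid, these are exactly the (13)-element subsets.
Count = C(27,13) = 27! / (13! * 14!) = 20058300.

20058300


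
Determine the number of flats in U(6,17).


Flats of U(6,17): every subset of size < 6 is a flat, plus E itself.
Count = (17 choose 0) + (17 choose 1) + (17 choose 2) + (17 choose 3) + (17 choose 4) + (17 choose 5) + 1
     = 1 + 17 + 136 + 680 + 2380 + 6188 + 1
     = 9403.

9403


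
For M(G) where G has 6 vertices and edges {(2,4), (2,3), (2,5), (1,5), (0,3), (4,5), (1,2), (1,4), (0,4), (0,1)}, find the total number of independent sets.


An independent set in a graphic matroid is an acyclic edge subset.
G has 6 vertices and 10 edges.
Enumerate all 2^10 = 1024 subsets, checking for acyclicity.
Total independent sets = 454.

454


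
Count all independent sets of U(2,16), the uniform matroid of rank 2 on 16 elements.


Independent sets of U(2,16) are all subsets of size <= 2.
Count = (16 choose 0) + (16 choose 1) + (16 choose 2)
     = 1 + 16 + 120
     = 137.

137


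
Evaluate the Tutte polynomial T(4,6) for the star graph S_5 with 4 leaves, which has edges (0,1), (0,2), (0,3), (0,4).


A star on 5 vertices is a tree with 4 edges.
T(x,y) = x^(4) for any tree.
T(4,6) = 4^4 = 256.

256


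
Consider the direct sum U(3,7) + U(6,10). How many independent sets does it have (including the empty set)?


For a direct sum, |I(M1+M2)| = |I(M1)| * |I(M2)|.
|I(U(3,7))| = sum C(7,k) for k=0..3 = 64.
|I(U(6,10))| = sum C(10,k) for k=0..6 = 848.
Total = 64 * 848 = 54272.

54272


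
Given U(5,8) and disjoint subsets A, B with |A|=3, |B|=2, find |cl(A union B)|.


|A union B| = 3 + 2 = 5 (disjoint).
In U(5,8), cl(S) = S if |S| < 5, else cl(S) = E.
Since 5 >= 5, cl(A union B) = E.
|cl(A union B)| = 8.

8


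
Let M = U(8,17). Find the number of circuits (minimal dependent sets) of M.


In U(8,17), circuits are the (9)-element subsets.
Any set of 9 elements is dependent, and removing any one element gives
an independent set of size 8, so it is a minimal dependent set.
Number of circuits = C(17,9) = 24310.

24310


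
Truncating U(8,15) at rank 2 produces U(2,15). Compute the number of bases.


Truncating U(8,15) to rank 2 gives U(2,15).
Bases of U(2,15) are all 2-element subsets of 15 elements.
Number of bases = C(15,2) = (15 * 14) / (1 * 2) = 105.

105


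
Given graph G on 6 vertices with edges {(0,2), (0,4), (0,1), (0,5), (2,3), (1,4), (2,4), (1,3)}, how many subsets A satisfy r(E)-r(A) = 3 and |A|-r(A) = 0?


R(x,y) = sum over A in 2^E of x^(r(E)-r(A)) * y^(|A|-r(A)).
G has 6 vertices, 8 edges. r(E) = 5.
Enumerate all 2^8 = 256 subsets.
Count subsets with r(E)-r(A)=3 and |A|-r(A)=0: 28.

28


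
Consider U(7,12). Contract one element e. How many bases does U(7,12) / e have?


Contracting e from U(7,12) gives U(6,11).
Bases of U(6,11) = C(11,6) = 11! / (6! * 5!) = 462.

462


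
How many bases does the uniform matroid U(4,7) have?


Bases of U(4,7) are all 4-element subsets of the 7-element ground set.
Number of bases = C(7,4).
C(7,4) = 7! / (4! * 3!) = 35.

35


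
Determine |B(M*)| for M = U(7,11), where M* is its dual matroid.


The dual of U(r,n) is U(n-r, n) = U(4,11).
Bases of U(4,11) are all (4)-element subsets.
|B(M*)| = C(11,4) = (11 * 10 * 9 * 8) / (1 * 2 * 3 * 4) = 330.

330


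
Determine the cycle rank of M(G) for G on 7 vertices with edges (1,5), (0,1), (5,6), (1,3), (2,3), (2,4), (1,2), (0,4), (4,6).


Cycle rank (nullity) = |E| - r(M) = |E| - (|V| - c).
|E| = 9, |V| = 7, c = 1.
Nullity = 9 - (7 - 1) = 9 - 6 = 3.

3


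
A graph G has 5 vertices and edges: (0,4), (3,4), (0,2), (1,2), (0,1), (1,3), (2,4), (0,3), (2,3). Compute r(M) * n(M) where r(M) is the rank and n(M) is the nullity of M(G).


r(M) = |V| - c = 5 - 1 = 4.
nullity = |E| - r(M) = 9 - 4 = 5.
Product = 4 * 5 = 20.

20


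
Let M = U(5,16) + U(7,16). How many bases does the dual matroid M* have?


(M1+M2)* = M1* + M2*.
M1* = U(11,16), bases: C(16,11) = 4368.
M2* = U(9,16), bases: C(16,9) = 11440.
|B(M*)| = 4368 * 11440 = 49969920.

49969920


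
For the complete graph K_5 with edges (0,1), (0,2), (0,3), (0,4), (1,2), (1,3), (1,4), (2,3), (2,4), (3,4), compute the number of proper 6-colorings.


P(K_5, k) = k(k-1)(k-2)...(k-4).
P(6) = (6) * (5) * (4) * (3) * (2) = 720.

720


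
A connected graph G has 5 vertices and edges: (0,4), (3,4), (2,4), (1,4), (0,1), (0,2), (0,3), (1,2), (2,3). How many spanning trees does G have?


By Kirchhoff's matrix tree theorem, the number of spanning trees equals
the determinant of any cofactor of the Laplacian matrix L.
G has 5 vertices and 9 edges.
Computing the (4 x 4) cofactor determinant gives 75.

75


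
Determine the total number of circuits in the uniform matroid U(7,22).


In U(7,22), circuits are the (8)-element subsets.
Any set of 8 elements is dependent, and removing any one element gives
an independent set of size 7, so it is a minimal dependent set.
Number of circuits = (22 choose 8) = 319770.

319770


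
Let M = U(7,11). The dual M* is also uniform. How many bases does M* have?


The dual of U(r,n) is U(n-r, n) = U(4,11).
Bases of U(4,11) are all (4)-element subsets.
|B(M*)| = (11 choose 4) = 330.

330


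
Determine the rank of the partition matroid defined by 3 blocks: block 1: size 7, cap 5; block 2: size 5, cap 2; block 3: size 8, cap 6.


Rank of a partition matroid = sum of min(|Si|, ci) for each block.
= min(7,5) + min(5,2) + min(8,6)
= 5 + 2 + 6
= 13.

13


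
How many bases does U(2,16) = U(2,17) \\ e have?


Deleting e from U(2,17) gives U(2,16) since n > r.
Bases of U(2,16) = C(16,2) = (16 * 15) / (1 * 2) = 120.

120


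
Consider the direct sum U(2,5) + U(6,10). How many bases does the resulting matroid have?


Bases of a direct sum M1 + M2: |B| = |B(M1)| * |B(M2)|.
|B(U(2,5))| = C(5,2) = 10.
|B(U(6,10))| = C(10,6) = 210.
Total bases = 10 * 210 = 2100.

2100


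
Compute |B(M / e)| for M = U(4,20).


Contracting e from U(4,20) gives U(3,19).
Bases of U(3,19) = (19 choose 3) = 969.

969


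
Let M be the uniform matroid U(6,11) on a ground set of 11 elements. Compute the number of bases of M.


Bases of U(6,11) are all 6-element subsets of the 11-element ground set.
Number of bases = C(11,6).
C(11,6) = 462.

462


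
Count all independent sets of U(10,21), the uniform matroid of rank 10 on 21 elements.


Independent sets of U(10,21) are all subsets of size <= 10.
Count = C(21,0) + C(21,1) + C(21,2) + C(21,3) + C(21,4) + C(21,5) + C(21,6) + C(21,7) + C(21,8) + C(21,9) + C(21,10)
     = 1 + 21 + 210 + 1330 + 5985 + 20349 + 54264 + 116280 + 203490 + 293930 + 352716
     = 1048576.

1048576


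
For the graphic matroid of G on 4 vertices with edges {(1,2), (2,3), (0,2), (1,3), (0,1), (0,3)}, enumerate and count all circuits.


A circuit in a graphic matroid = edge set of a simple cycle.
G has 4 vertices and 6 edges.
Enumerating all minimal edge subsets forming cycles...
Total circuits found: 7.

7


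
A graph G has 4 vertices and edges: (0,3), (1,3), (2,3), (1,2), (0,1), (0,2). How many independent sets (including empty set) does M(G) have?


An independent set in a graphic matroid is an acyclic edge subset.
G has 4 vertices and 6 edges.
Enumerate all 2^6 = 64 subsets, checking for acyclicity.
Total independent sets = 38.

38


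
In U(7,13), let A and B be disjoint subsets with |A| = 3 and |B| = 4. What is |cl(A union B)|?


|A union B| = 3 + 4 = 7 (disjoint).
In U(7,13), cl(S) = S if |S| < 7, else cl(S) = E.
Since 7 >= 7, cl(A union B) = E.
|cl(A union B)| = 13.

13


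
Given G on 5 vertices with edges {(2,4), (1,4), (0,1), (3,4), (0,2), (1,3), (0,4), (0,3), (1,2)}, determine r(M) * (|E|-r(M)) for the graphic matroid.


r(M) = |V| - c = 5 - 1 = 4.
nullity = |E| - r(M) = 9 - 4 = 5.
Product = 4 * 5 = 20.

20


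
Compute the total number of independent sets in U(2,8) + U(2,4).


For a direct sum, |I(M1+M2)| = |I(M1)| * |I(M2)|.
|I(U(2,8))| = sum C(8,k) for k=0..2 = 37.
|I(U(2,4))| = sum C(4,k) for k=0..2 = 11.
Total = 37 * 11 = 407.

407


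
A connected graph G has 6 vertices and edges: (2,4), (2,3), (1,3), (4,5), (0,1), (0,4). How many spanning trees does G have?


By Kirchhoff's matrix tree theorem, the number of spanning trees equals
the determinant of any cofactor of the Laplacian matrix L.
G has 6 vertices and 6 edges.
Computing the (5 x 5) cofactor determinant gives 5.

5


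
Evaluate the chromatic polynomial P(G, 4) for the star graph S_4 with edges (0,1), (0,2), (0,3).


P(tree, k) = k * (k-1)^(3) for any tree on 4 vertices.
P(4) = 4 * 3^3 = 4 * 27 = 108.

108


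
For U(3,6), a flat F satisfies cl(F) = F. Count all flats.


Flats of U(3,6): every subset of size < 3 is a flat, plus E itself.
Count = C(6,0) + C(6,1) + C(6,2) + 1
     = 1 + 6 + 15 + 1
     = 23.

23


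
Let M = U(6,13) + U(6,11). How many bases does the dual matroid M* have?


(M1+M2)* = M1* + M2*.
M1* = U(7,13), bases: C(13,7) = 1716.
M2* = U(5,11), bases: C(11,5) = 462.
|B(M*)| = 1716 * 462 = 792792.

792792


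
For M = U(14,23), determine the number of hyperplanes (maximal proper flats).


Hyperplanes of U(14,23) are flats of rank 13.
In a uniform matroid, these are exactly the (13)-element subsets.
Count = (23 choose 13) = 1144066.

1144066


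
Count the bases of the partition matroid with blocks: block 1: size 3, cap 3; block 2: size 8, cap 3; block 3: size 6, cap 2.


A basis picks exactly ci elements from block i.
Number of bases = product of C(|Si|, ci).
= C(3,3) * C(8,3) * C(6,2)
= 1 * 56 * 15
= 840.

840


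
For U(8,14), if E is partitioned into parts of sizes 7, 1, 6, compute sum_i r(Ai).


r(Ai) = min(|Ai|, 8) for each part.
Sum = min(7,8) + min(1,8) + min(6,8)
    = 7 + 1 + 6
    = 14.

14


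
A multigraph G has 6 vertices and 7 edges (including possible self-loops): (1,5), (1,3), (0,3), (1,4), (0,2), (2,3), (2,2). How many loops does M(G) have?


In a graphic matroid, a loop is a self-loop edge (u,u) with rank 0.
Examining all 7 edges for self-loops...
Self-loops found: (2,2)
Number of loops = 1.

1


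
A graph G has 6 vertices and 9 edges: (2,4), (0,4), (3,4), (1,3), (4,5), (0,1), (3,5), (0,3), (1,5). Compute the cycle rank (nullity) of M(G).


Cycle rank (nullity) = |E| - r(M) = |E| - (|V| - c).
|E| = 9, |V| = 6, c = 1.
Nullity = 9 - (6 - 1) = 9 - 5 = 4.

4


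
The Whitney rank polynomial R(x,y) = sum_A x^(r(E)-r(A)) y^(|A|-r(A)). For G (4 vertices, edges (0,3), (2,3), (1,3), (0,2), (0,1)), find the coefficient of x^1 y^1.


R(x,y) = sum over A in 2^E of x^(r(E)-r(A)) * y^(|A|-r(A)).
G has 4 vertices, 5 edges. r(E) = 3.
Enumerate all 2^5 = 32 subsets.
Count subsets with r(E)-r(A)=1 and |A|-r(A)=1: 2.

2


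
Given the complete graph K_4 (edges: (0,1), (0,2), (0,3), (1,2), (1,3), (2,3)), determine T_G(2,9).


T(K_4; x,y) = x^3 + 3x^2 + 4xy + 2x + y^3 + 3y^2 + 2y.
Substituting x=2, y=9:
= 8 + 12 + 72 + 4 + 729 + 243 + 18
= 1086.

1086


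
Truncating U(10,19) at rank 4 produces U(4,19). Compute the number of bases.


Truncating U(10,19) to rank 4 gives U(4,19).
Bases of U(4,19) are all 4-element subsets of 19 elements.
Number of bases = C(19,4) = 19! / (4! * 15!) = 3876.

3876
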